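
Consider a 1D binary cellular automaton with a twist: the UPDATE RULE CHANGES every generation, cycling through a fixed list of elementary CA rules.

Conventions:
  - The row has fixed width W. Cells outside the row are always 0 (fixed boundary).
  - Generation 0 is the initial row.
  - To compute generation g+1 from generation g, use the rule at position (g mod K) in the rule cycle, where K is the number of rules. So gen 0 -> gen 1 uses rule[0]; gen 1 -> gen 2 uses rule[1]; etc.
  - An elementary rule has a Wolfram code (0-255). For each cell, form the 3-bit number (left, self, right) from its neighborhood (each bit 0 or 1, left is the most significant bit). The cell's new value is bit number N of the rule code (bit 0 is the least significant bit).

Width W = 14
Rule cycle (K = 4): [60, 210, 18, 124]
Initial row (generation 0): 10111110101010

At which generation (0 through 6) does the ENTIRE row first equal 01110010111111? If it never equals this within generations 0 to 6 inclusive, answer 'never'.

Gen 0: 10111110101010
Gen 1 (rule 60): 11100001111111
Gen 2 (rule 210): 01110010111111
Gen 3 (rule 18): 10001100000000
Gen 4 (rule 124): 11001110000000
Gen 5 (rule 60): 10101001000000
Gen 6 (rule 210): 00000110100000

Answer: 2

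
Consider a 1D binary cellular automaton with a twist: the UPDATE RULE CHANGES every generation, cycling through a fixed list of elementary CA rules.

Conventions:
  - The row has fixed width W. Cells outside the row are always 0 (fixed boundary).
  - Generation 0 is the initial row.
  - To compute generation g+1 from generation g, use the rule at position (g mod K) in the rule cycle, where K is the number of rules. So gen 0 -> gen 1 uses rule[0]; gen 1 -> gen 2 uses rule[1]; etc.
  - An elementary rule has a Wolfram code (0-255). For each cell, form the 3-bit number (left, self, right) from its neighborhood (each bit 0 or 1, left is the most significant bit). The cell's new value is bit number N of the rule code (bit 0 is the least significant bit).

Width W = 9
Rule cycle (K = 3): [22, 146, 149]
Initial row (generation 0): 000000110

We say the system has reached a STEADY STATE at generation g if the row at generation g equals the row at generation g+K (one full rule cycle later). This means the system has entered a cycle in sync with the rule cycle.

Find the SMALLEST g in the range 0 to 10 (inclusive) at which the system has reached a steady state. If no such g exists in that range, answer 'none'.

Gen 0: 000000110
Gen 1 (rule 22): 000001001
Gen 2 (rule 146): 000010110
Gen 3 (rule 149): 111010001
Gen 4 (rule 22): 000011011
Gen 5 (rule 146): 000100000
Gen 6 (rule 149): 110111111
Gen 7 (rule 22): 000000000
Gen 8 (rule 146): 000000000
Gen 9 (rule 149): 111111111
Gen 10 (rule 22): 000000000
Gen 11 (rule 146): 000000000
Gen 12 (rule 149): 111111111
Gen 13 (rule 22): 000000000

Answer: 7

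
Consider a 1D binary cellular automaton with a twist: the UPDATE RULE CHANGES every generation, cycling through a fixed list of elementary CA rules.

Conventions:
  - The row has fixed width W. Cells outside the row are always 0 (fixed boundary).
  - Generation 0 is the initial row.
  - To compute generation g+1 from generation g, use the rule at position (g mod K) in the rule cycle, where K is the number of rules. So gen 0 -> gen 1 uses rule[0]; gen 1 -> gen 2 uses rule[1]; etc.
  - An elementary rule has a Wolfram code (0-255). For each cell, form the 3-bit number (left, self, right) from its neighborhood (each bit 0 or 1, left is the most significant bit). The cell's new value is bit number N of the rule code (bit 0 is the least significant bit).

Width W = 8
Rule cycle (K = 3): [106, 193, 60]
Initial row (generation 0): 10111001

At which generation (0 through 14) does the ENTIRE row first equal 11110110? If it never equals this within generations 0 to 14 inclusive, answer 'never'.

Answer: never

Derivation:
Gen 0: 10111001
Gen 1 (rule 106): 01101010
Gen 2 (rule 193): 00100000
Gen 3 (rule 60): 00110000
Gen 4 (rule 106): 01110000
Gen 5 (rule 193): 00110111
Gen 6 (rule 60): 00101100
Gen 7 (rule 106): 01011100
Gen 8 (rule 193): 00001101
Gen 9 (rule 60): 00001011
Gen 10 (rule 106): 00010111
Gen 11 (rule 193): 11000011
Gen 12 (rule 60): 10100010
Gen 13 (rule 106): 01000100
Gen 14 (rule 193): 00010001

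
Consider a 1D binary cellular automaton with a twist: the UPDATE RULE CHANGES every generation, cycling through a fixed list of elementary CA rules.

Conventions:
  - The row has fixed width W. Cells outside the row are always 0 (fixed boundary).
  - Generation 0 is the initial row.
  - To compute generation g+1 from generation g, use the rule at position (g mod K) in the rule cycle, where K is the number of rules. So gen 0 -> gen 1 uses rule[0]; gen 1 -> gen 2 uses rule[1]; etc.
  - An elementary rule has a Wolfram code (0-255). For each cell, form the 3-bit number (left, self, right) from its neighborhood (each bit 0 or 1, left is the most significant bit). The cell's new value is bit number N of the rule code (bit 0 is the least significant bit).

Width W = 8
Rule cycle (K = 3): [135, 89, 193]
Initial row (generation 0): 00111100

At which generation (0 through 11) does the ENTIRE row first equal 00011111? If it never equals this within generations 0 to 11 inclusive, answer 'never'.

Answer: never

Derivation:
Gen 0: 00111100
Gen 1 (rule 135): 11011001
Gen 2 (rule 89): 11011100
Gen 3 (rule 193): 01001101
Gen 4 (rule 135): 11010001
Gen 5 (rule 89): 11001100
Gen 6 (rule 193): 01000101
Gen 7 (rule 135): 11011101
Gen 8 (rule 89): 11010100
Gen 9 (rule 193): 01000001
Gen 10 (rule 135): 11011111
Gen 11 (rule 89): 11010001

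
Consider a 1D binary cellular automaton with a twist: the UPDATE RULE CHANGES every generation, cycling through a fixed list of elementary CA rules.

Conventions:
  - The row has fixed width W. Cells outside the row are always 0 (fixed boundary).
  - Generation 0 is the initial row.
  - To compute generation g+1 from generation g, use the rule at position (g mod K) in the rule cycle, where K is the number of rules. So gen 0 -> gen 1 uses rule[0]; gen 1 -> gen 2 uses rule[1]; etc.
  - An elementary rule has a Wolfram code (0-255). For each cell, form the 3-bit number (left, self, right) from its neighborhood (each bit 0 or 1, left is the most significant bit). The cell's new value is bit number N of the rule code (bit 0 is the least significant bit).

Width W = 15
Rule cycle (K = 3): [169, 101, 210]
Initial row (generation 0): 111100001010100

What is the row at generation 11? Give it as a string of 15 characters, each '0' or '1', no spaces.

Answer: 010000011011101

Derivation:
Gen 0: 111100001010100
Gen 1 (rule 169): 111001100101001
Gen 2 (rule 101): 001000100111001
Gen 3 (rule 210): 010101011011110
Gen 4 (rule 169): 001010110111100
Gen 5 (rule 101): 101111011000101
Gen 6 (rule 210): 000111001101000
Gen 7 (rule 169): 110110001010011
Gen 8 (rule 101): 011010101110001
Gen 9 (rule 210): 101000000111010
Gen 10 (rule 169): 010011110110100
Gen 11 (rule 101): 010000011011101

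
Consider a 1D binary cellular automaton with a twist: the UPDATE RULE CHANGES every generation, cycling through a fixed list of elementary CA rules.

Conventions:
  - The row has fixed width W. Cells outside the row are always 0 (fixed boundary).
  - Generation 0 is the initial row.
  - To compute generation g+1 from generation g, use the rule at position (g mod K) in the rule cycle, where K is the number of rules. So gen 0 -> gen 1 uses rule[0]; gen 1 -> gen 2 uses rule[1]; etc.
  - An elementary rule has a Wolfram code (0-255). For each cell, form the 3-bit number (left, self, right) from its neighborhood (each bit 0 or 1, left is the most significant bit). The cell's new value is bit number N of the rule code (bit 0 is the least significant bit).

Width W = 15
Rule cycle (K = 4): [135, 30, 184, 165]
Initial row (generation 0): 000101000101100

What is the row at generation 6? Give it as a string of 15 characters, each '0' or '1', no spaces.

Gen 0: 000101000101100
Gen 1 (rule 135): 111101011100001
Gen 2 (rule 30): 100001010010011
Gen 3 (rule 184): 010000101001010
Gen 4 (rule 165): 010110111001110
Gen 5 (rule 135): 110000010010100
Gen 6 (rule 30): 101000111110110

Answer: 101000111110110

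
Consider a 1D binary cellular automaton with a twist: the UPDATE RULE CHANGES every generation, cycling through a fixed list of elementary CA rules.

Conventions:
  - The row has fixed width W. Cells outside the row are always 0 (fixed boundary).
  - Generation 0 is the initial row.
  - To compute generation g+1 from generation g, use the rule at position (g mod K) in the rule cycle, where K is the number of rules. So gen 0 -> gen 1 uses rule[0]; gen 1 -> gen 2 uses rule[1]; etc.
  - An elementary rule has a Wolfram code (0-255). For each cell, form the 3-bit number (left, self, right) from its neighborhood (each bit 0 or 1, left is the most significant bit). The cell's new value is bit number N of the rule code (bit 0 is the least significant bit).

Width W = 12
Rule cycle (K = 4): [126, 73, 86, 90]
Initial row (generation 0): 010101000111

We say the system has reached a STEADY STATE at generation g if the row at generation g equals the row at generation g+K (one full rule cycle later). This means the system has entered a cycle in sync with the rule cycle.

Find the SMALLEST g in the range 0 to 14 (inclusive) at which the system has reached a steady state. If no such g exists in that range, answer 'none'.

Answer: none

Derivation:
Gen 0: 010101000111
Gen 1 (rule 126): 111111101101
Gen 2 (rule 73): 100000101100
Gen 3 (rule 86): 110001100110
Gen 4 (rule 90): 111011111111
Gen 5 (rule 126): 101110000001
Gen 6 (rule 73): 001010111100
Gen 7 (rule 86): 011010000110
Gen 8 (rule 90): 111001001111
Gen 9 (rule 126): 101111111001
Gen 10 (rule 73): 001000001000
Gen 11 (rule 86): 011100011100
Gen 12 (rule 90): 110110110110
Gen 13 (rule 126): 111111111111
Gen 14 (rule 73): 100000000001
Gen 15 (rule 86): 110000000011
Gen 16 (rule 90): 111000000111
Gen 17 (rule 126): 101100001101
Gen 18 (rule 73): 001101101100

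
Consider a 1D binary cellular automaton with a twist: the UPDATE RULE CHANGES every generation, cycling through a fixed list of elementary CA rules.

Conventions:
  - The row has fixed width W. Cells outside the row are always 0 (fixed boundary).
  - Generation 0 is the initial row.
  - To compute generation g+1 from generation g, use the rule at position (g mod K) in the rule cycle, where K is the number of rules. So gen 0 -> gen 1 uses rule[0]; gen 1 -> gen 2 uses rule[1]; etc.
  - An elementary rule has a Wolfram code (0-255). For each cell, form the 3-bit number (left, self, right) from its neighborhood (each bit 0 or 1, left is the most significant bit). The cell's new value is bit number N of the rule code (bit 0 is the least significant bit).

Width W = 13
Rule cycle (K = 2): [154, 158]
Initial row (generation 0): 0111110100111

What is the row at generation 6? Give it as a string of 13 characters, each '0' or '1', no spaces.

Answer: 1101111010111

Derivation:
Gen 0: 0111110100111
Gen 1 (rule 154): 1111100011110
Gen 2 (rule 158): 1111010111101
Gen 3 (rule 154): 1110000111000
Gen 4 (rule 158): 1101001110100
Gen 5 (rule 154): 1000111100010
Gen 6 (rule 158): 1101111010111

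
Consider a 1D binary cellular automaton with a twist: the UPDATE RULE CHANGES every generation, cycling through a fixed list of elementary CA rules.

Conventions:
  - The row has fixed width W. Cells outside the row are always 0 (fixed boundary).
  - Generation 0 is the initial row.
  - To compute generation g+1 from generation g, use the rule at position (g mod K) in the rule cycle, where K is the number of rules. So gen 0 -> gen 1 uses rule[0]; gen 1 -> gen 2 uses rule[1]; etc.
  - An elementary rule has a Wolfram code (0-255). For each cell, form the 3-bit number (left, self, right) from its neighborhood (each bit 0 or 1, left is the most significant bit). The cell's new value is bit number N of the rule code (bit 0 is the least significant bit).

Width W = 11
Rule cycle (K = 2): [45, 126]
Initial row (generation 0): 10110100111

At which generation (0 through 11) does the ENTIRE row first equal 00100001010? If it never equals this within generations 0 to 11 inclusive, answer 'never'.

Answer: never

Derivation:
Gen 0: 10110100111
Gen 1 (rule 45): 11101100100
Gen 2 (rule 126): 10111111110
Gen 3 (rule 45): 11100000000
Gen 4 (rule 126): 10110000000
Gen 5 (rule 45): 11100111111
Gen 6 (rule 126): 10111100001
Gen 7 (rule 45): 11100001101
Gen 8 (rule 126): 10110011111
Gen 9 (rule 45): 11100010000
Gen 10 (rule 126): 10110111000
Gen 11 (rule 45): 11101100011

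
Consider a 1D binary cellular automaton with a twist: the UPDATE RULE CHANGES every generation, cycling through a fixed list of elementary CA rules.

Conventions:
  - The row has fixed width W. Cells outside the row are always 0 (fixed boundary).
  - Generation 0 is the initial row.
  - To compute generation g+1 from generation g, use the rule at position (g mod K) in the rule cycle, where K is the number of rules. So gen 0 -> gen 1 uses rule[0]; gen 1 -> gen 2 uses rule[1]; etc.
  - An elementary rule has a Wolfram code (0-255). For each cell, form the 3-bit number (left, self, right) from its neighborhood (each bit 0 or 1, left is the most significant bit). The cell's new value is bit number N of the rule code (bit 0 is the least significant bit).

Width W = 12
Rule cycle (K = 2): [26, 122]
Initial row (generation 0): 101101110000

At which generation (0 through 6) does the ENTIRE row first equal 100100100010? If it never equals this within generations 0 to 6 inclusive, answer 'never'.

Answer: 3

Derivation:
Gen 0: 101101110000
Gen 1 (rule 26): 001001001000
Gen 2 (rule 122): 010110110100
Gen 3 (rule 26): 100100100010
Gen 4 (rule 122): 011011010101
Gen 5 (rule 26): 110010000000
Gen 6 (rule 122): 111101000000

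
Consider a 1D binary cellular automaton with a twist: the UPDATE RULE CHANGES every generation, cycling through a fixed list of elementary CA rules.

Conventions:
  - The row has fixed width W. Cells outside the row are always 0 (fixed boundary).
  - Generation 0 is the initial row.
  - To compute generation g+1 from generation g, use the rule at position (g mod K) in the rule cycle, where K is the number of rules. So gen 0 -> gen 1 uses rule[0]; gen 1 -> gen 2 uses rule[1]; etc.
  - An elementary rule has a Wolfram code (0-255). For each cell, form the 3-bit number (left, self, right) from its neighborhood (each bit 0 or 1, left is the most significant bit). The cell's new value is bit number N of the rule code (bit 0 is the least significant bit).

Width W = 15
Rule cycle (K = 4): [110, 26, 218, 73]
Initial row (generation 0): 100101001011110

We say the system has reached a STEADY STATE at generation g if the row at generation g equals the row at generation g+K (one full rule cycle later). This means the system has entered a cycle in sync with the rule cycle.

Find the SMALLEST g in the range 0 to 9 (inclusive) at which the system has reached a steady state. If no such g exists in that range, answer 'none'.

Answer: none

Derivation:
Gen 0: 100101001011110
Gen 1 (rule 110): 101111011110010
Gen 2 (rule 26): 001000010001101
Gen 3 (rule 218): 010100101011100
Gen 4 (rule 73): 000000000010101
Gen 5 (rule 110): 000000000111111
Gen 6 (rule 26): 000000001100000
Gen 7 (rule 218): 000000011110000
Gen 8 (rule 73): 111111010010111
Gen 9 (rule 110): 100001110111101
Gen 10 (rule 26): 010011000100000
Gen 11 (rule 218): 101111101010000
Gen 12 (rule 73): 001000100000111
Gen 13 (rule 110): 011001100001101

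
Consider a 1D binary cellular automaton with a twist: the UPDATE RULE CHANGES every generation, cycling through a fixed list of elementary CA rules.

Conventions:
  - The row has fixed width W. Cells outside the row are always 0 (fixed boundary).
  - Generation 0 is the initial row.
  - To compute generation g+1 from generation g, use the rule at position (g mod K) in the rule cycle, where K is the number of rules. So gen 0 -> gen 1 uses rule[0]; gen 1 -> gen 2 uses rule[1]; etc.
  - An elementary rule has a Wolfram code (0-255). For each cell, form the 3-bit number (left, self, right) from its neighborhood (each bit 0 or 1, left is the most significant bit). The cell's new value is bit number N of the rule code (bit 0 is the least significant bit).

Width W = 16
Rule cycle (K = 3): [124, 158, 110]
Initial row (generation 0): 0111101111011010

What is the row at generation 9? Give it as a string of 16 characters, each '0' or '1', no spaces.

Answer: 1100000111011110

Derivation:
Gen 0: 0111101111011010
Gen 1 (rule 124): 0100111001111111
Gen 2 (rule 158): 1111110111111110
Gen 3 (rule 110): 1000011100000010
Gen 4 (rule 124): 1100010110000011
Gen 5 (rule 158): 1010110101000110
Gen 6 (rule 110): 1111111111001110
Gen 7 (rule 124): 1000000001101011
Gen 8 (rule 158): 1100000011001010
Gen 9 (rule 110): 1100000111011110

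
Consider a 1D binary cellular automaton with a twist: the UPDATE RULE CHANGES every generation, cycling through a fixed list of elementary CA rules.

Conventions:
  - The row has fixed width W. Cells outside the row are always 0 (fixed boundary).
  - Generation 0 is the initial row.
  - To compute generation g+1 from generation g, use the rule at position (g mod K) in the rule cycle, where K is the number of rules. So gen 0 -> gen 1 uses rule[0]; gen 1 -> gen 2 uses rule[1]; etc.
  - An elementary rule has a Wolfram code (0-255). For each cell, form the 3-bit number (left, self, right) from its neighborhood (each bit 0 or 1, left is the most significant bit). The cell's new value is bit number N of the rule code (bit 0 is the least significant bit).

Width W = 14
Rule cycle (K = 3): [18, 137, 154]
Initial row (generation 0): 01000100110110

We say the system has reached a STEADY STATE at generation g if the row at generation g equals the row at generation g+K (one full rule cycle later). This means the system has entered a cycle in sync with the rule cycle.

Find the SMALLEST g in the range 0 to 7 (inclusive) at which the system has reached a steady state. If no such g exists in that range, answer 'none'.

Answer: 7

Derivation:
Gen 0: 01000100110110
Gen 1 (rule 18): 10101011000001
Gen 2 (rule 137): 00000010011100
Gen 3 (rule 154): 00000101111010
Gen 4 (rule 18): 00001000000001
Gen 5 (rule 137): 11100011111100
Gen 6 (rule 154): 11010111111010
Gen 7 (rule 18): 00000000000001
Gen 8 (rule 137): 11111111111100
Gen 9 (rule 154): 11111111111010
Gen 10 (rule 18): 00000000000001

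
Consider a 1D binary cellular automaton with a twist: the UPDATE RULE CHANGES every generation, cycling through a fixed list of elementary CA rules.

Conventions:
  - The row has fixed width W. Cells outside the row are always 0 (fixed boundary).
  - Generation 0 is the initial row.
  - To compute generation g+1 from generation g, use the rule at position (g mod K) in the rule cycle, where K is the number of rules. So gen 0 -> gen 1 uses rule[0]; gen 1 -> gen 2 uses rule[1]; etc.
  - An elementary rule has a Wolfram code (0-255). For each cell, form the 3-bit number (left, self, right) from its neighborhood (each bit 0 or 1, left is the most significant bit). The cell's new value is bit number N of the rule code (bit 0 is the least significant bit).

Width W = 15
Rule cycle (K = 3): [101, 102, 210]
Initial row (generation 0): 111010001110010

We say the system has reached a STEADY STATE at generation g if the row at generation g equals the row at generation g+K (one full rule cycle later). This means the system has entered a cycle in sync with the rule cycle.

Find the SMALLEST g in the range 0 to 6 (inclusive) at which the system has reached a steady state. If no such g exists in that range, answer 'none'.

Gen 0: 111010001110010
Gen 1 (rule 101): 001110100010010
Gen 2 (rule 102): 010011100110110
Gen 3 (rule 210): 101101111010011
Gen 4 (rule 101): 110110001110001
Gen 5 (rule 102): 011010010010011
Gen 6 (rule 210): 101001101101101
Gen 7 (rule 101): 111000110110111
Gen 8 (rule 102): 001001011011001
Gen 9 (rule 210): 010110001001110

Answer: none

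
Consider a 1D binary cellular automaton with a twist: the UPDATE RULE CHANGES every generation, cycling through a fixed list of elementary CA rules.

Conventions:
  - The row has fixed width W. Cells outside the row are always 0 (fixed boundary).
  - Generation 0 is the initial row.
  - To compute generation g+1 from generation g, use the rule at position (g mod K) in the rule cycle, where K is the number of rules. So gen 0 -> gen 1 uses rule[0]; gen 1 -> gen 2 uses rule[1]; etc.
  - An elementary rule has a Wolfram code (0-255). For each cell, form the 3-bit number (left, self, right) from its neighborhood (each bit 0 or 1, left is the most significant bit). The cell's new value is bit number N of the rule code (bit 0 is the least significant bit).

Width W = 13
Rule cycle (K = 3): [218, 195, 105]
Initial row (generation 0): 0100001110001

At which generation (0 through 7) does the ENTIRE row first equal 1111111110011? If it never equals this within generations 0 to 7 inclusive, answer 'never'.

Answer: 4

Derivation:
Gen 0: 0100001110001
Gen 1 (rule 218): 1010011111010
Gen 2 (rule 195): 0000101111000
Gen 3 (rule 105): 1110011001011
Gen 4 (rule 218): 1111111110011
Gen 5 (rule 195): 0111111110101
Gen 6 (rule 105): 0100000011010
Gen 7 (rule 218): 1010000111001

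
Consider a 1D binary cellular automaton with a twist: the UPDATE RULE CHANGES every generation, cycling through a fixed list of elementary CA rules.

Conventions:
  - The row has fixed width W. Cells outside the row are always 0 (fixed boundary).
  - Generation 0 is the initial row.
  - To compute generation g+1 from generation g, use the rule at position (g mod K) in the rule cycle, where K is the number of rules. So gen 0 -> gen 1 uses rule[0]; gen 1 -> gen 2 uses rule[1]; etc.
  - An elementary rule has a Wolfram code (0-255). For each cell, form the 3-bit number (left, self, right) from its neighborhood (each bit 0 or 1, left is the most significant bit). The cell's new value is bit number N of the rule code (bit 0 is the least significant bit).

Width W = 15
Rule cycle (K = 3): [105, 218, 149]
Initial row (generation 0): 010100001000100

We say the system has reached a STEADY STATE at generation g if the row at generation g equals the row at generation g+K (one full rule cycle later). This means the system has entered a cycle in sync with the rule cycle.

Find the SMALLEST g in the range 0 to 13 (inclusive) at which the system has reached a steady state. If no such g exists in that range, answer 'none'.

Gen 0: 010100001000100
Gen 1 (rule 105): 001001100010001
Gen 2 (rule 218): 010111110101010
Gen 3 (rule 149): 010011100101011
Gen 4 (rule 105): 000010100010111
Gen 5 (rule 218): 000100010100111
Gen 6 (rule 149): 110111010110010
Gen 7 (rule 105): 111101101110000
Gen 8 (rule 218): 111101101111000
Gen 9 (rule 149): 011000000110111
Gen 10 (rule 105): 011011110111101
Gen 11 (rule 218): 111011110111100
Gen 12 (rule 149): 010001100011011
Gen 13 (rule 105): 000101101011111
Gen 14 (rule 218): 001001100011111
Gen 15 (rule 149): 101100011001110
Gen 16 (rule 105): 011101011001010

Answer: none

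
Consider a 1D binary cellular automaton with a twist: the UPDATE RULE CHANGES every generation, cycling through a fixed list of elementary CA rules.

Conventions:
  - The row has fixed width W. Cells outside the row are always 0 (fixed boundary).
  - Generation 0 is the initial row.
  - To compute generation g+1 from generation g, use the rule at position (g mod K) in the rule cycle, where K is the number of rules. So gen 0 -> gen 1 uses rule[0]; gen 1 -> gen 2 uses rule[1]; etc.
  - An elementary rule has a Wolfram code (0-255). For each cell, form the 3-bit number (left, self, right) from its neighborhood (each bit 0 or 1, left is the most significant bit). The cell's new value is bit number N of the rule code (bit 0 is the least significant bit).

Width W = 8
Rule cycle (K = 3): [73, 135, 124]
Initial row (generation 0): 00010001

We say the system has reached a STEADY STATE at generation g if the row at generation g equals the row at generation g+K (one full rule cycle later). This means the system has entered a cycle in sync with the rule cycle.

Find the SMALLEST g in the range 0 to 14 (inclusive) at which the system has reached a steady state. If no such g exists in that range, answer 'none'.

Gen 0: 00010001
Gen 1 (rule 73): 11000100
Gen 2 (rule 135): 00011101
Gen 3 (rule 124): 00010111
Gen 4 (rule 73): 11000101
Gen 5 (rule 135): 00011101
Gen 6 (rule 124): 00010111
Gen 7 (rule 73): 11000101
Gen 8 (rule 135): 00011101
Gen 9 (rule 124): 00010111
Gen 10 (rule 73): 11000101
Gen 11 (rule 135): 00011101
Gen 12 (rule 124): 00010111
Gen 13 (rule 73): 11000101
Gen 14 (rule 135): 00011101
Gen 15 (rule 124): 00010111
Gen 16 (rule 73): 11000101
Gen 17 (rule 135): 00011101

Answer: 2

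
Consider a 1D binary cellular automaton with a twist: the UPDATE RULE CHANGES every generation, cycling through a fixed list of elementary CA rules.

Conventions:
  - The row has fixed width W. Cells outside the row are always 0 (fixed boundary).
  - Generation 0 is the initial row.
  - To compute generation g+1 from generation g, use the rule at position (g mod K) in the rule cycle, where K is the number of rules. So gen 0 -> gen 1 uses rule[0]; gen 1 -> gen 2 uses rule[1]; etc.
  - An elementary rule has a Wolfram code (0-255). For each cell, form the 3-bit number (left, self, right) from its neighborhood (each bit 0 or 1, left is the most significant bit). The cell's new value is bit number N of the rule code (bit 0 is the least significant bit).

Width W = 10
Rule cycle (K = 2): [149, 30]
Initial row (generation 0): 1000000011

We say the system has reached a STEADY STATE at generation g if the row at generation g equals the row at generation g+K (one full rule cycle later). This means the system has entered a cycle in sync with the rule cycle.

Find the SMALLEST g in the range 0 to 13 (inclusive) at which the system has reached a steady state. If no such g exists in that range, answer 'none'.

Answer: 2

Derivation:
Gen 0: 1000000011
Gen 1 (rule 149): 1111111000
Gen 2 (rule 30): 1000000100
Gen 3 (rule 149): 1111110111
Gen 4 (rule 30): 1000000100
Gen 5 (rule 149): 1111110111
Gen 6 (rule 30): 1000000100
Gen 7 (rule 149): 1111110111
Gen 8 (rule 30): 1000000100
Gen 9 (rule 149): 1111110111
Gen 10 (rule 30): 1000000100
Gen 11 (rule 149): 1111110111
Gen 12 (rule 30): 1000000100
Gen 13 (rule 149): 1111110111
Gen 14 (rule 30): 1000000100
Gen 15 (rule 149): 1111110111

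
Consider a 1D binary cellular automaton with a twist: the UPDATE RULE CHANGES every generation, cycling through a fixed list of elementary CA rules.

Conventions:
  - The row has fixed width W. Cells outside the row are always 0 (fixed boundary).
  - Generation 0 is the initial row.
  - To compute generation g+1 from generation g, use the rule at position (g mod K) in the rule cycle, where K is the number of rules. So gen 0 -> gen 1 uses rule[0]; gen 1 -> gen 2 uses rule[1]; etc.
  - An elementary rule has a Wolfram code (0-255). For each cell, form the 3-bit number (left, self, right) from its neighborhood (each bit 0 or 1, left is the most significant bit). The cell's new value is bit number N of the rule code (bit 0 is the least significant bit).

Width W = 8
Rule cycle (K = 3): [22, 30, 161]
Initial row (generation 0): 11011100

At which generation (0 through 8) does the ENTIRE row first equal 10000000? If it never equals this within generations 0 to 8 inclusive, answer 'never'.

Answer: never

Derivation:
Gen 0: 11011100
Gen 1 (rule 22): 00000010
Gen 2 (rule 30): 00000111
Gen 3 (rule 161): 11110010
Gen 4 (rule 22): 00001111
Gen 5 (rule 30): 00011000
Gen 6 (rule 161): 11000011
Gen 7 (rule 22): 00100100
Gen 8 (rule 30): 01111110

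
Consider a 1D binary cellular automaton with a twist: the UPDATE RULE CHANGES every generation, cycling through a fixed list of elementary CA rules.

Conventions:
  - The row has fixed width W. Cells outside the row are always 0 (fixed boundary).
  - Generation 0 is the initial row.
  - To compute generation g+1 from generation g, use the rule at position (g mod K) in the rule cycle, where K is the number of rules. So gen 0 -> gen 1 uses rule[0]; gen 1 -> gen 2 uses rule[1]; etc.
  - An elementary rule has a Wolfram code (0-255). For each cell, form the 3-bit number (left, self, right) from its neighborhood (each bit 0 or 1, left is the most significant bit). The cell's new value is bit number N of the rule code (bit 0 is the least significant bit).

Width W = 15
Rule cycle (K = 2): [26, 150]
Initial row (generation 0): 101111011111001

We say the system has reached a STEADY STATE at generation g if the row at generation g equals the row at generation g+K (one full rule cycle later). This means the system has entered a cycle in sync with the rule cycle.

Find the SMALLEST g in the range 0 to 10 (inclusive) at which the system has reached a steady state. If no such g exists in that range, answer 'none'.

Answer: none

Derivation:
Gen 0: 101111011111001
Gen 1 (rule 26): 001000010000110
Gen 2 (rule 150): 011100111001001
Gen 3 (rule 26): 110011100110110
Gen 4 (rule 150): 001101011000001
Gen 5 (rule 26): 011000010100010
Gen 6 (rule 150): 100100110110111
Gen 7 (rule 26): 011011100100100
Gen 8 (rule 150): 100001011111110
Gen 9 (rule 26): 010010010000001
Gen 10 (rule 150): 111111111000011
Gen 11 (rule 26): 100000000100110
Gen 12 (rule 150): 110000001111001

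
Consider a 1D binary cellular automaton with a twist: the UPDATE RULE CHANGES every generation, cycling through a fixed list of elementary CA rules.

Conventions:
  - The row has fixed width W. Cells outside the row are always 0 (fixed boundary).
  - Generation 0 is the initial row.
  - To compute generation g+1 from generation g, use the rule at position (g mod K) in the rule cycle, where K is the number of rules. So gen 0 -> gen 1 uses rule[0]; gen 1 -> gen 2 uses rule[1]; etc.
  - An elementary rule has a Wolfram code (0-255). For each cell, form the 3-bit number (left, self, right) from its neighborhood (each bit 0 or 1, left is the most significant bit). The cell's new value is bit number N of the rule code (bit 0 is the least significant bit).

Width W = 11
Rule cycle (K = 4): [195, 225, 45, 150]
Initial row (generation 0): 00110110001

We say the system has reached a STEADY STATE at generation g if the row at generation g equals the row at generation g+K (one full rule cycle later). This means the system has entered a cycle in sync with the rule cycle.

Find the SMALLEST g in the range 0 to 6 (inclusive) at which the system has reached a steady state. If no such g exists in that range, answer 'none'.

Gen 0: 00110110001
Gen 1 (rule 195): 11010010110
Gen 2 (rule 225): 01100001010
Gen 3 (rule 45): 01001101110
Gen 4 (rule 150): 11110000101
Gen 5 (rule 195): 01110111000
Gen 6 (rule 225): 00111011011
Gen 7 (rule 45): 10100110110
Gen 8 (rule 150): 10111000001
Gen 9 (rule 195): 00011011110
Gen 10 (rule 225): 11001101110

Answer: none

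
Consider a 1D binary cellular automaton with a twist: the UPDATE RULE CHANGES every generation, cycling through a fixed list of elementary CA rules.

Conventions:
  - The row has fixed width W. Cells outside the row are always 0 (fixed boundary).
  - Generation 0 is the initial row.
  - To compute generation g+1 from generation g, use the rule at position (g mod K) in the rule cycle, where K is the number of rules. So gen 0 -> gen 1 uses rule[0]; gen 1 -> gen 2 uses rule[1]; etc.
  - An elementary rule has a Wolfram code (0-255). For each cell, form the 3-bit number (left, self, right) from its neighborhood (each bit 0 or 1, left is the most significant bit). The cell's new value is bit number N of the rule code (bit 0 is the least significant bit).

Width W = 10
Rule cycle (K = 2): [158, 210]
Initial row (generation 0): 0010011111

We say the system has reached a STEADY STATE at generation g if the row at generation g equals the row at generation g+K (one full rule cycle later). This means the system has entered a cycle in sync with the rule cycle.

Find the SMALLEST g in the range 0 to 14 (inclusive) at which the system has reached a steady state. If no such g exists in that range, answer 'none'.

Answer: 9

Derivation:
Gen 0: 0010011111
Gen 1 (rule 158): 0111111110
Gen 2 (rule 210): 1011111111
Gen 3 (rule 158): 1011111110
Gen 4 (rule 210): 0001111111
Gen 5 (rule 158): 0011111110
Gen 6 (rule 210): 0101111111
Gen 7 (rule 158): 1101111110
Gen 8 (rule 210): 0100111111
Gen 9 (rule 158): 1111111110
Gen 10 (rule 210): 0111111111
Gen 11 (rule 158): 1111111110
Gen 12 (rule 210): 0111111111
Gen 13 (rule 158): 1111111110
Gen 14 (rule 210): 0111111111
Gen 15 (rule 158): 1111111110
Gen 16 (rule 210): 0111111111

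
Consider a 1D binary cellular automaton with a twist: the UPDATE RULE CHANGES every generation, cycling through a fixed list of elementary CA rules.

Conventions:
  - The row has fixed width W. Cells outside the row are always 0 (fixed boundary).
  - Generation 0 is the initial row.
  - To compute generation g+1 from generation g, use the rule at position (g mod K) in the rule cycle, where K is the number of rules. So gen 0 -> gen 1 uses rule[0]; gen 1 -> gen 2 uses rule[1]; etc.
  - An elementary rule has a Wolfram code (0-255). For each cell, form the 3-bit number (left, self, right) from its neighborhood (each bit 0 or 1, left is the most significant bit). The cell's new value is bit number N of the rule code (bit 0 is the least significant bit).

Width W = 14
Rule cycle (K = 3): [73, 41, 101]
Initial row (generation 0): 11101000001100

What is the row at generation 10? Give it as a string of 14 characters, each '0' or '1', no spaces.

Gen 0: 11101000001100
Gen 1 (rule 73): 10100011101101
Gen 2 (rule 41): 01001010011010
Gen 3 (rule 101): 01001110001110
Gen 4 (rule 73): 00001010101010
Gen 5 (rule 41): 11100101010100
Gen 6 (rule 101): 00100111111101
Gen 7 (rule 73): 10000100000100
Gen 8 (rule 41): 00110001110001
Gen 9 (rule 101): 10010100010101
Gen 10 (rule 73): 00000001000000

Answer: 00000001000000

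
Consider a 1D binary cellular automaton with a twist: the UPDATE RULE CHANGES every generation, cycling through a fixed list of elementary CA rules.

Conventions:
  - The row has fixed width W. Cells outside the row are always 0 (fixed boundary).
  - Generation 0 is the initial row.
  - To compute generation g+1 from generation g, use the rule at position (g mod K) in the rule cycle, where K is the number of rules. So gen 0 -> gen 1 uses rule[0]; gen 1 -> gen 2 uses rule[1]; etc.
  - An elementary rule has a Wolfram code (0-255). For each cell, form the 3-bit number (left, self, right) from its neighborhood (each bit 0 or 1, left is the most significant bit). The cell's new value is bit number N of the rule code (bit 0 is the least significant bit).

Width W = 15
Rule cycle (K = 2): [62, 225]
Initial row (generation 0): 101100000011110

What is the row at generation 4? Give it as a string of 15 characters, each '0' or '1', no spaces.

Gen 0: 101100000011110
Gen 1 (rule 62): 111010000110001
Gen 2 (rule 225): 011100110010100
Gen 3 (rule 62): 110011101111110
Gen 4 (rule 225): 010001110111110

Answer: 010001110111110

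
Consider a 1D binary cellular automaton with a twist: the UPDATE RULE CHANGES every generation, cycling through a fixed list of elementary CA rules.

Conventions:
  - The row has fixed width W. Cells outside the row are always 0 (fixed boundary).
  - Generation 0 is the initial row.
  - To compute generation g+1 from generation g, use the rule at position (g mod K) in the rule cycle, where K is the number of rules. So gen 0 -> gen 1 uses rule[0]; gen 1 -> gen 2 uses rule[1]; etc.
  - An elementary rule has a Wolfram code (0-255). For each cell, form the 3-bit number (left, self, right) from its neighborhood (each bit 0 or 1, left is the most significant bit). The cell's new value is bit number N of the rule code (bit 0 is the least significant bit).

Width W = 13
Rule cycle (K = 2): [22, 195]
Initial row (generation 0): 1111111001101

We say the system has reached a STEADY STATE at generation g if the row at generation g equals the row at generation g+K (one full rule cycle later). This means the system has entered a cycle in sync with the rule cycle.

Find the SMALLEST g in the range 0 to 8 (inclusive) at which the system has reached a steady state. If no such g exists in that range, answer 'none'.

Answer: 7

Derivation:
Gen 0: 1111111001101
Gen 1 (rule 22): 0000000110001
Gen 2 (rule 195): 1111111010110
Gen 3 (rule 22): 0000000010001
Gen 4 (rule 195): 1111111100110
Gen 5 (rule 22): 0000000011001
Gen 6 (rule 195): 1111111101010
Gen 7 (rule 22): 0000000001011
Gen 8 (rule 195): 1111111110001
Gen 9 (rule 22): 0000000001011
Gen 10 (rule 195): 1111111110001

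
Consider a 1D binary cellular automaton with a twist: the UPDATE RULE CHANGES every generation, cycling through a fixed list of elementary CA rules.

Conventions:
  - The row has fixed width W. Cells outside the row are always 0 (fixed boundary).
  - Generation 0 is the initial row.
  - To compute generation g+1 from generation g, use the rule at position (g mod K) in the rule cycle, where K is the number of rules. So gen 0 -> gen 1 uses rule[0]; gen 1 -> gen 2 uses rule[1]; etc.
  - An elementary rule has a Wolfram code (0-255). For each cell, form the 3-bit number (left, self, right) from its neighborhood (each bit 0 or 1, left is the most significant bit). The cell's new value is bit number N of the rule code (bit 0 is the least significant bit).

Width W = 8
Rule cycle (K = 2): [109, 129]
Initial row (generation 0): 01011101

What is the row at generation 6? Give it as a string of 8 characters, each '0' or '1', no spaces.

Gen 0: 01011101
Gen 1 (rule 109): 01110111
Gen 2 (rule 129): 00100010
Gen 3 (rule 109): 10101010
Gen 4 (rule 129): 00000000
Gen 5 (rule 109): 11111111
Gen 6 (rule 129): 01111110

Answer: 01111110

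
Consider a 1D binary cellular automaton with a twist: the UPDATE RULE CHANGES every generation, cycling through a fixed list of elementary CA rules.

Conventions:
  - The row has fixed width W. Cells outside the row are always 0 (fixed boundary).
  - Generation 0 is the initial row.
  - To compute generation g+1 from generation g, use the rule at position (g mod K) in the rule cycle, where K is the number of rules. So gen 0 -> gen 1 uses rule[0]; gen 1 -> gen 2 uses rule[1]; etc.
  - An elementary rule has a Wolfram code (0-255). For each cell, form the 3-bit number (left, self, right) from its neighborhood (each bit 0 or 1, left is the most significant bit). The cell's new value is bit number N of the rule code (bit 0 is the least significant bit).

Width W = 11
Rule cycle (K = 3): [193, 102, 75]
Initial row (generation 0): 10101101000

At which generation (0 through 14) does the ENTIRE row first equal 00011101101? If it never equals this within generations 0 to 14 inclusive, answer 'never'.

Answer: never

Derivation:
Gen 0: 10101101000
Gen 1 (rule 193): 00000100011
Gen 2 (rule 102): 00001100101
Gen 3 (rule 75): 11111101000
Gen 4 (rule 193): 01111100011
Gen 5 (rule 102): 10000100101
Gen 6 (rule 75): 00111001000
Gen 7 (rule 193): 10011000011
Gen 8 (rule 102): 10101000101
Gen 9 (rule 75): 00000011000
Gen 10 (rule 193): 11111001011
Gen 11 (rule 102): 00001011101
Gen 12 (rule 75): 11110010100
Gen 13 (rule 193): 01110000001
Gen 14 (rule 102): 10010000011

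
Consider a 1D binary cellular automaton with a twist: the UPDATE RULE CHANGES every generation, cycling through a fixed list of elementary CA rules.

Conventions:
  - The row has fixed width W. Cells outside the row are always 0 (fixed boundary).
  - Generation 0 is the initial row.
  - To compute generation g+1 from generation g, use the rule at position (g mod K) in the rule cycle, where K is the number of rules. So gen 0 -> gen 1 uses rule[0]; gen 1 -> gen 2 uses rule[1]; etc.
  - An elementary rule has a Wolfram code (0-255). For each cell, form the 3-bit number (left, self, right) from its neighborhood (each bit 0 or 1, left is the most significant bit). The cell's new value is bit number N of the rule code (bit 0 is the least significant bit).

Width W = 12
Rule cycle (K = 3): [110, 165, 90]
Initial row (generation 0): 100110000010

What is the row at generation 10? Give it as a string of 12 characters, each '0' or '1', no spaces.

Answer: 110110111111

Derivation:
Gen 0: 100110000010
Gen 1 (rule 110): 101110000110
Gen 2 (rule 165): 110100110000
Gen 3 (rule 90): 110011111000
Gen 4 (rule 110): 110110001000
Gen 5 (rule 165): 001000101011
Gen 6 (rule 90): 010101000011
Gen 7 (rule 110): 111111000111
Gen 8 (rule 165): 011110010010
Gen 9 (rule 90): 110011101101
Gen 10 (rule 110): 110110111111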